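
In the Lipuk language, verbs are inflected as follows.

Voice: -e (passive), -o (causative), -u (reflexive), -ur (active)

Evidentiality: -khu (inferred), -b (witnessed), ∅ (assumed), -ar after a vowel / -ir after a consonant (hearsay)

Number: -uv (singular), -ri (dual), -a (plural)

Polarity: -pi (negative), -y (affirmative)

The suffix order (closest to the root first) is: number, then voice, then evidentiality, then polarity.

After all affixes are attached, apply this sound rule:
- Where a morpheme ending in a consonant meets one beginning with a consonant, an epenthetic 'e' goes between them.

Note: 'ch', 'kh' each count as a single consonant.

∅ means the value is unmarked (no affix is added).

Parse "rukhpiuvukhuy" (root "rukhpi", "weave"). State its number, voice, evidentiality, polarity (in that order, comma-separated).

Segment: rukhpi-uv-u-khu-y.
number: -uv → singular.
voice: -u → reflexive.
evidentiality: -khu → inferred.
polarity: -y → affirmative.

singular, reflexive, inferred, affirmative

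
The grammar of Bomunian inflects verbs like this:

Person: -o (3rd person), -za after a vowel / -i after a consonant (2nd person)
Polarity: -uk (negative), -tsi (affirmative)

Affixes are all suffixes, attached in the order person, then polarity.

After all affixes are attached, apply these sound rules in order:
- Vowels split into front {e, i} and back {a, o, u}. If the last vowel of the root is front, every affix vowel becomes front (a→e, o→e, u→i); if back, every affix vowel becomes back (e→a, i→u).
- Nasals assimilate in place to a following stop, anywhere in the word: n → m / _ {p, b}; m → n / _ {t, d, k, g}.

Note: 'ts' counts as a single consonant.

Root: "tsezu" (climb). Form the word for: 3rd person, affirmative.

tsezuotsu

Attach person 3rd person -o → tsezuo.
Attach polarity affirmative -tsi → tsezuotsi.
Apply vowel harmony: tsezuotsi → tsezuotsu.
Nasal assimilation: no change.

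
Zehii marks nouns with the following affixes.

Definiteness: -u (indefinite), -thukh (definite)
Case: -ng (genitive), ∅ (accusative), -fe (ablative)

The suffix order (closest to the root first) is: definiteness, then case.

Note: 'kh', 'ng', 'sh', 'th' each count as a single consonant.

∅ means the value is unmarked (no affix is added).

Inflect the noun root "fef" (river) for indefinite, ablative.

fefufe

Attach definiteness indefinite -u → fefu.
Attach case ablative -fe → fefufe.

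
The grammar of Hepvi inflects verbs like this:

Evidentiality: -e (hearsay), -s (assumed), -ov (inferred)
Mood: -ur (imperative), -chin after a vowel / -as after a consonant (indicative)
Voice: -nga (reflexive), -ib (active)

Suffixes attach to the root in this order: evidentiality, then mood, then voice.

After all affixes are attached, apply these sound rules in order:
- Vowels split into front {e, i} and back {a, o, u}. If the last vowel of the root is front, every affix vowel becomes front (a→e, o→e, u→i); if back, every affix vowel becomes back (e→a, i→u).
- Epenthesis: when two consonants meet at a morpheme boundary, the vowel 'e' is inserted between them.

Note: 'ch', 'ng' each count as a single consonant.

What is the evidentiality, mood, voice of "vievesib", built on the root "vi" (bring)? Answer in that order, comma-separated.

inferred, indicative, active

Segment: vi-ov-as-ib.
evidentiality: -ov → inferred.
mood: -chin/as → indicative.
voice: -ib → active.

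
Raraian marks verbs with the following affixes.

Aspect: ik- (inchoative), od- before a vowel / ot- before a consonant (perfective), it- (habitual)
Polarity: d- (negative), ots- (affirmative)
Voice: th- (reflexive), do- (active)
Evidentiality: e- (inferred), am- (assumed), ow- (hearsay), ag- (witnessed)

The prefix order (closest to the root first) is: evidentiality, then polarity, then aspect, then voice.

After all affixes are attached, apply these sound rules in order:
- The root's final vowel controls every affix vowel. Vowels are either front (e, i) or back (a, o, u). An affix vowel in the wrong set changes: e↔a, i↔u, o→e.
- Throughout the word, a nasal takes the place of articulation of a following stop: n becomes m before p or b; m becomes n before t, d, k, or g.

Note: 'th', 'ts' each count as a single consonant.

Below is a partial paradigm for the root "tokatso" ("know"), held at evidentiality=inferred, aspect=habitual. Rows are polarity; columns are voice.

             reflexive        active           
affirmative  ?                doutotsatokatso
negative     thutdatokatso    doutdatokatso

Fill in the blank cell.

thutotsatokatso

Attach evidentiality inferred e- → etokatso.
Attach polarity affirmative ots- → otsetokatso.
Attach aspect habitual it- → itotsetokatso.
Attach voice reflexive th- → thitotsetokatso.
Apply vowel harmony: thitotsetokatso → thutotsatokatso.
Nasal assimilation: no change.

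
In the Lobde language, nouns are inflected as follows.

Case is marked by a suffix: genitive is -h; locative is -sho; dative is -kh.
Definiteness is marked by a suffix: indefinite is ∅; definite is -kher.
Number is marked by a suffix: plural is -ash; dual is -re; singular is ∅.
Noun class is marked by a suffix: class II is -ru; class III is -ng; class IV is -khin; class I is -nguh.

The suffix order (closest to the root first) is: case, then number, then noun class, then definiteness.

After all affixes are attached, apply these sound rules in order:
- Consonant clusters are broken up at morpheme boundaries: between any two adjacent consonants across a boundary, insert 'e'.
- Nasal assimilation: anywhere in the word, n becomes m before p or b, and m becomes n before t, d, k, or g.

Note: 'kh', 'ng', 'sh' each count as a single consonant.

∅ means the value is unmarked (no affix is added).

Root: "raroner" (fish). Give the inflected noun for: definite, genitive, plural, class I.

Attach case genitive -h → raronerh.
Attach number plural -ash → raronerhash.
Attach noun class class I -nguh → raronerhashnguh.
Attach definiteness definite -kher → raronerhashnguhkher.
Apply epenthesis: raronerhashnguhkher → raronerehashenguhekher.
Nasal assimilation: no change.

raronerehashenguhekher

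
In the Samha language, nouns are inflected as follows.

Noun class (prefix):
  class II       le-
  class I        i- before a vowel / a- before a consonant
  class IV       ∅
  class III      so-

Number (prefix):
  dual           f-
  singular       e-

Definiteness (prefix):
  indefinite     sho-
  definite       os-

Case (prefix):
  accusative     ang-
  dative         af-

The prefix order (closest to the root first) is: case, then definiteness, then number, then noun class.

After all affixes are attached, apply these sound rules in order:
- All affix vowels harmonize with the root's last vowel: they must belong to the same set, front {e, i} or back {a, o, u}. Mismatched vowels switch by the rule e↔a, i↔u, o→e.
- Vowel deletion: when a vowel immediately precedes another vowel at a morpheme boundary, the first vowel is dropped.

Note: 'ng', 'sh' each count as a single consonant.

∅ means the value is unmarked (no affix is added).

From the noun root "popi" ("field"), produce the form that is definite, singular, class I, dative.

Attach case dative af- → afpopi.
Attach definiteness definite os- → osafpopi.
Attach number singular e- → eosafpopi.
Attach noun class class I i- (before vowel 'e') → ieosafpopi.
Apply vowel harmony: ieosafpopi → ieesefpopi.
Apply vowel deletion: ieesefpopi → esefpopi.

esefpopi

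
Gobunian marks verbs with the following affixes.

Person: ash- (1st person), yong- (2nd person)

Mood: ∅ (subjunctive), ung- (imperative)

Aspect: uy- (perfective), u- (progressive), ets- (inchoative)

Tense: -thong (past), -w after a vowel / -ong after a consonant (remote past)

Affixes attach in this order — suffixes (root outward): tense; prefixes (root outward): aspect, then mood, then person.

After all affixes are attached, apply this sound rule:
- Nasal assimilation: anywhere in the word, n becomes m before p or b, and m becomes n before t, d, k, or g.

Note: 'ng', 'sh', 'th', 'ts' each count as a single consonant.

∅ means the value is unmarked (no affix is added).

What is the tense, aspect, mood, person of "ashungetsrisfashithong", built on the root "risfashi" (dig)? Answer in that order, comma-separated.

Segment: ash-ung-ets-risfashi-thong.
tense: -thong → past.
aspect: ets- → inchoative.
mood: ung- → imperative.
person: ash- → 1st person.

past, inchoative, imperative, 1st person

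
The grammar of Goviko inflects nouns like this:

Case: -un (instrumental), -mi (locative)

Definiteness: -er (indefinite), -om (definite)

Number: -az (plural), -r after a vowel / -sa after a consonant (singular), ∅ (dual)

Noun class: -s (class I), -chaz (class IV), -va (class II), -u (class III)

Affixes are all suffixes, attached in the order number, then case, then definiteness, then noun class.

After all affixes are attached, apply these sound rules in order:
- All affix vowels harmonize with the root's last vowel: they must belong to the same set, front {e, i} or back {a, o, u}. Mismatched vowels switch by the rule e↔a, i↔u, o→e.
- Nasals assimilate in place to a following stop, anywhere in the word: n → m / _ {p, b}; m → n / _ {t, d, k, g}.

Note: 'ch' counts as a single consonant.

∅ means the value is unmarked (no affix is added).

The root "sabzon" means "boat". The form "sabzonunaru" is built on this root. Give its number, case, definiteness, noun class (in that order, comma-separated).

dual, instrumental, indefinite, class III

Segment: sabzon-un-er-u.
number: ∅ → dual.
case: -un → instrumental.
definiteness: -er → indefinite.
noun class: -u → class III.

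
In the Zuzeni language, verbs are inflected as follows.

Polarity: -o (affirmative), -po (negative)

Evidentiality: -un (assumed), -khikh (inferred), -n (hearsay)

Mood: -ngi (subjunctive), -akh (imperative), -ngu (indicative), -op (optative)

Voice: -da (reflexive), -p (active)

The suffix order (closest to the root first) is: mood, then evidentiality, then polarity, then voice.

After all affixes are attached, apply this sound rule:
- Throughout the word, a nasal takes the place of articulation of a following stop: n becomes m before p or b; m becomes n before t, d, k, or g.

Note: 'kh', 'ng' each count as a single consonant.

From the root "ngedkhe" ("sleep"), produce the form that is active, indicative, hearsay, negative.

Attach mood indicative -ngu → ngedkhengu.
Attach evidentiality hearsay -n → ngedkhengun.
Attach polarity negative -po → ngedkhengunpo.
Attach voice active -p → ngedkhengunpop.
Apply nasal assimilation: ngedkhengunpop → ngedkhengumpop.

ngedkhengumpop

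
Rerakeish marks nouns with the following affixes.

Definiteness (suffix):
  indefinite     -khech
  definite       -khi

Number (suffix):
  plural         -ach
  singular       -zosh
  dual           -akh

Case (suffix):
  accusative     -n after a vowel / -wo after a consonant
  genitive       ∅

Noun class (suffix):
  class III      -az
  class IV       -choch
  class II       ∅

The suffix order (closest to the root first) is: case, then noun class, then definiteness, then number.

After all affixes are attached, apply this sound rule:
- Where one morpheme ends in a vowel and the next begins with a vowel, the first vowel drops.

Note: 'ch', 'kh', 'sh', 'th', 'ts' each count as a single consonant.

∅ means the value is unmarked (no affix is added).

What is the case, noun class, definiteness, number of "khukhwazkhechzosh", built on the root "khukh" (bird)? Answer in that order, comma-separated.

accusative, class III, indefinite, singular

Segment: khukh-wo-az-khech-zosh.
case: -n/wo → accusative.
noun class: -az → class III.
definiteness: -khech → indefinite.
number: -zosh → singular.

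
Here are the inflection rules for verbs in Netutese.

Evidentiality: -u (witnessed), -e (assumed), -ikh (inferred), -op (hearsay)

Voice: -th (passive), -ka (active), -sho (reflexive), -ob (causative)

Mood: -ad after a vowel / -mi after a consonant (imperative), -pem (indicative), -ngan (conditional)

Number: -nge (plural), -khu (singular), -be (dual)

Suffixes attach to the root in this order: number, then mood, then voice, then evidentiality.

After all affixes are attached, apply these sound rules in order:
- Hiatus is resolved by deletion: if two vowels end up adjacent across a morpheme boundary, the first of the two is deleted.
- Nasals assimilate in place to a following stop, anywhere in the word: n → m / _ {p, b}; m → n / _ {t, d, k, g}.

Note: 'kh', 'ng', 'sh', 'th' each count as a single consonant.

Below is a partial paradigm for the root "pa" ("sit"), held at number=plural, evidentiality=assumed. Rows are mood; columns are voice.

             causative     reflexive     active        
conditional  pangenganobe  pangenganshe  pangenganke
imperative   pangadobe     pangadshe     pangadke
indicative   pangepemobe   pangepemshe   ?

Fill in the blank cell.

Attach number plural -nge → pange.
Attach mood indicative -pem → pangepem.
Attach voice active -ka → pangepemka.
Attach evidentiality assumed -e → pangepemkae.
Apply vowel deletion: pangepemkae → pangepemke.
Apply nasal assimilation: pangepemke → pangepenke.

pangepenke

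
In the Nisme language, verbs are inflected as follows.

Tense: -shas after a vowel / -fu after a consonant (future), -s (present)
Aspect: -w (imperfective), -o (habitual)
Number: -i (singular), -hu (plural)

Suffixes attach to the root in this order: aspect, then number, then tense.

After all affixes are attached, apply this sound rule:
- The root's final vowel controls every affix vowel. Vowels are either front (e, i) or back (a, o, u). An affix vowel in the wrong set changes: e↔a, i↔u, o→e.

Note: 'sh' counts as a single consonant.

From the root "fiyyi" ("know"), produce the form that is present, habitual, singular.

Attach aspect habitual -o → fiyyio.
Attach number singular -i → fiyyioi.
Attach tense present -s → fiyyiois.
Apply vowel harmony: fiyyiois → fiyyieis.

fiyyieis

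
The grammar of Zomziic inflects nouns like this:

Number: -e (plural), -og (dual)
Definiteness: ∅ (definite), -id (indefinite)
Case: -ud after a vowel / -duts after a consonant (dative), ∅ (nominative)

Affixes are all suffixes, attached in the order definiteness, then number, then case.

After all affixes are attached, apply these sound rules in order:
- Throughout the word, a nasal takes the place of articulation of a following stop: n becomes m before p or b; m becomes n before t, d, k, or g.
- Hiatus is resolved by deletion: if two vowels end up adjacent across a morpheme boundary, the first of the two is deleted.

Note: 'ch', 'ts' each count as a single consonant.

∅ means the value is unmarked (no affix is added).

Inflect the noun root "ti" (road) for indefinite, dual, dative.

tidogduts

Attach definiteness indefinite -id → tiid.
Attach number dual -og → tiidog.
Attach case dative -duts (after consonant 'g') → tiidogduts.
Nasal assimilation: no change.
Apply vowel deletion: tiidogduts → tidogduts.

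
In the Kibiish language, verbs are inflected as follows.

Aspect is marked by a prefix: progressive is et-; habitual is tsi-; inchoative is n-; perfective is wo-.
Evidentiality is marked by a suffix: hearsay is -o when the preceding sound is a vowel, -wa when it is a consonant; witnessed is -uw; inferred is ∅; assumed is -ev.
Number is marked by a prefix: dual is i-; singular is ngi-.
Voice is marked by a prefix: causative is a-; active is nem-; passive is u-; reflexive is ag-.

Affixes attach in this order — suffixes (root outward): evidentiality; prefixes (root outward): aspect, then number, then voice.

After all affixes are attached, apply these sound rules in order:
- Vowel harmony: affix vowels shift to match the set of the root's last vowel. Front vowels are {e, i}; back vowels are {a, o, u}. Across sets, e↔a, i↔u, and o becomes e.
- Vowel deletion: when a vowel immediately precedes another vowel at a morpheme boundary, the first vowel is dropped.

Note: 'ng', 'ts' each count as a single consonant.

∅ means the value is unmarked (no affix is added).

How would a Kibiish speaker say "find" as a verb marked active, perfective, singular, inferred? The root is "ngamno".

namnguwongamno

Attach aspect perfective wo- → wongamno.
evidentiality = inferred: zero marking, form stays wongamno.
Attach number singular ngi- → ngiwongamno.
Attach voice active nem- → nemngiwongamno.
Apply vowel harmony: nemngiwongamno → namnguwongamno.
Vowel deletion: no change.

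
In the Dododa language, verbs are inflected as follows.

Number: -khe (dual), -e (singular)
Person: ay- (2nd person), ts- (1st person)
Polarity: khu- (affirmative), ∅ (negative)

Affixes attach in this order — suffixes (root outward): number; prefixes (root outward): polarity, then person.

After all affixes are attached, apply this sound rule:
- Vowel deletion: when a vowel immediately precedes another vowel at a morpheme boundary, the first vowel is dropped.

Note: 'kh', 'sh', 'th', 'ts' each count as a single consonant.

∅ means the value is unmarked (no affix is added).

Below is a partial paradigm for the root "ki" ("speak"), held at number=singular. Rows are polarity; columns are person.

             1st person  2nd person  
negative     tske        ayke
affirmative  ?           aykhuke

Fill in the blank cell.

Attach polarity affirmative khu- → khuki.
Attach person 1st person ts- → tskhuki.
Attach number singular -e → tskhukie.
Apply vowel deletion: tskhukie → tskhuke.

tskhuke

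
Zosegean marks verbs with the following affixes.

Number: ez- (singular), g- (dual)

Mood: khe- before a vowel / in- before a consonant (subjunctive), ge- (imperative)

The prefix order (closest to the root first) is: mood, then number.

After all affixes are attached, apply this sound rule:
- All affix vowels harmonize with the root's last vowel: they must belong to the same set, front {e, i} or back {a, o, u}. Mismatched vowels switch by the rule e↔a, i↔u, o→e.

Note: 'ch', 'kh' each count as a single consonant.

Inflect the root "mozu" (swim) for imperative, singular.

azgamozu

Attach mood imperative ge- → gemozu.
Attach number singular ez- → ezgemozu.
Apply vowel harmony: ezgemozu → azgamozu.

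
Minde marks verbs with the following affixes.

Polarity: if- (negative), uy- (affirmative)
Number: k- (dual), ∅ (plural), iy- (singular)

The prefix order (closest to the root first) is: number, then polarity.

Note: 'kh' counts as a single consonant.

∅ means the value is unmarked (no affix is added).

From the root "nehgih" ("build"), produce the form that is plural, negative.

ifnehgih

number = plural: zero marking, form stays nehgih.
Attach polarity negative if- → ifnehgih.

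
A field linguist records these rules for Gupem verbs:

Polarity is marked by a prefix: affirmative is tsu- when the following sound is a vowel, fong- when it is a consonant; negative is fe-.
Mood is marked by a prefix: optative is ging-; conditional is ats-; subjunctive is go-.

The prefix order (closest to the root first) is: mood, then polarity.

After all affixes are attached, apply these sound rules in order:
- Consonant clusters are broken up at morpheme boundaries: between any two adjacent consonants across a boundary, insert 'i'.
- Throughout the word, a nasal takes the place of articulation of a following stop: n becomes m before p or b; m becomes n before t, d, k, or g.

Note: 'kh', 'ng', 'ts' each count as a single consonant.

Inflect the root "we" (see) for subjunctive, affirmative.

Attach mood subjunctive go- → gowe.
Attach polarity affirmative fong- (before consonant 'g') → fonggowe.
Apply epenthesis: fonggowe → fongigowe.
Nasal assimilation: no change.

fongigowe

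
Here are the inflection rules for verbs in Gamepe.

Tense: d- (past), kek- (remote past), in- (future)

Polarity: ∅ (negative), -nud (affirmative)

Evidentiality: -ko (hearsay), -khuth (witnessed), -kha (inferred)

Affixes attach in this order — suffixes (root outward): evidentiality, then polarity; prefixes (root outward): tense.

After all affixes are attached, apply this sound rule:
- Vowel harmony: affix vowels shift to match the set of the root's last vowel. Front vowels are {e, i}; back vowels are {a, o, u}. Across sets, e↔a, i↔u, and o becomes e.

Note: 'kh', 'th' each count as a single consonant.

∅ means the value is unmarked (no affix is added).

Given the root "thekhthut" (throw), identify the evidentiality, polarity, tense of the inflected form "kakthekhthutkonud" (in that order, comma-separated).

hearsay, affirmative, remote past

Segment: kek-thekhthut-ko-nud.
evidentiality: -ko → hearsay.
polarity: -nud → affirmative.
tense: kek- → remote past.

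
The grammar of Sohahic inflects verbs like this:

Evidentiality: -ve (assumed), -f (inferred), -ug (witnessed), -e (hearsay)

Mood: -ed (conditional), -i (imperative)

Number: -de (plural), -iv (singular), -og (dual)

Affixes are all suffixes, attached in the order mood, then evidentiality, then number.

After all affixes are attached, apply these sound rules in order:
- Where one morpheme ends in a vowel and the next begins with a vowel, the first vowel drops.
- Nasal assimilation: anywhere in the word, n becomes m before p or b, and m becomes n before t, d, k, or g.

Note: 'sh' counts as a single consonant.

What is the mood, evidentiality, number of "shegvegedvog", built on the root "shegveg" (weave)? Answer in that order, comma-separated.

conditional, assumed, dual

Segment: shegveg-ed-ve-og.
mood: -ed → conditional.
evidentiality: -ve → assumed.
number: -og → dual.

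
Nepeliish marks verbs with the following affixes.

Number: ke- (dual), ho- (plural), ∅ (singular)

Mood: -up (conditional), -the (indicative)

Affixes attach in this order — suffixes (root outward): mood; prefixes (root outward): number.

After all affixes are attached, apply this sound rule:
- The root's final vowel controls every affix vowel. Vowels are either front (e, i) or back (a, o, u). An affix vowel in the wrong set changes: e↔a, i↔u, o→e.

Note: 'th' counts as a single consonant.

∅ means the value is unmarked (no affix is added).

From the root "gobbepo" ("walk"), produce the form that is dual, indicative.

kagobbepotha

Attach mood indicative -the → gobbepothe.
Attach number dual ke- → kegobbepothe.
Apply vowel harmony: kegobbepothe → kagobbepotha.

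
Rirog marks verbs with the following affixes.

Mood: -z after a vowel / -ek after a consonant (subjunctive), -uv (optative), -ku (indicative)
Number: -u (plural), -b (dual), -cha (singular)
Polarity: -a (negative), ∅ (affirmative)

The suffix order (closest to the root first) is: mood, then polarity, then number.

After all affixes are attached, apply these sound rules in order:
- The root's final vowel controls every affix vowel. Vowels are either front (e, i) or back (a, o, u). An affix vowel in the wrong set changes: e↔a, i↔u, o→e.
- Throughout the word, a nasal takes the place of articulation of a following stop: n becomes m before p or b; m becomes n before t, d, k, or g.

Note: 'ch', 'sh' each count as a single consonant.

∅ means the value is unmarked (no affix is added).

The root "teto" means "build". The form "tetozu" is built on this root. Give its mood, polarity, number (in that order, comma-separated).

subjunctive, affirmative, plural

Segment: teto-z-u.
mood: -z/ek → subjunctive.
polarity: ∅ → affirmative.
number: -u → plural.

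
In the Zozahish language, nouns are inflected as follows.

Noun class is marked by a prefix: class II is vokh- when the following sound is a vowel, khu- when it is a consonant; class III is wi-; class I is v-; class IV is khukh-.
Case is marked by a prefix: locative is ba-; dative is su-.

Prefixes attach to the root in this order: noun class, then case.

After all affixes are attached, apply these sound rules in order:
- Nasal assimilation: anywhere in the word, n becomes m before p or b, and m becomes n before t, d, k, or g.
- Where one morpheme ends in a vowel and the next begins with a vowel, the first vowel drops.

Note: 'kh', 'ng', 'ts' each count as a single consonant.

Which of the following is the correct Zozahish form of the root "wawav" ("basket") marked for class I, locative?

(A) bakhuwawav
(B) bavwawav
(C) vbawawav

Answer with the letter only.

B

Attach noun class class I v- → vwawav.
Attach case locative ba- → bavwawav.
Nasal assimilation: no change.
Vowel deletion: no change.
So the correct form is bavwawav, option (B).
(A) bakhuwawav is wrong: it uses class II instead of class I for noun class.
(C) vbawawav is wrong: it has the affixes in the wrong order.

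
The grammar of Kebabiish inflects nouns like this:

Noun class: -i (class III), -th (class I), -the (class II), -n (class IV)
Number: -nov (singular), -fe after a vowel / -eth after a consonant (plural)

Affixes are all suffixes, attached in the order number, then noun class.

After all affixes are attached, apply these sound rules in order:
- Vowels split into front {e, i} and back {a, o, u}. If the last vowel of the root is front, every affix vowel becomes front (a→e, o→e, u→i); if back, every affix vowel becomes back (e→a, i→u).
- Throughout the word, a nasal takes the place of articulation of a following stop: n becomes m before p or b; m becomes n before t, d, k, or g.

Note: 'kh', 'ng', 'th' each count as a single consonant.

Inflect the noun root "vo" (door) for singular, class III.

Attach number singular -nov → vonov.
Attach noun class class III -i → vonovi.
Apply vowel harmony: vonovi → vonovu.
Nasal assimilation: no change.

vonovu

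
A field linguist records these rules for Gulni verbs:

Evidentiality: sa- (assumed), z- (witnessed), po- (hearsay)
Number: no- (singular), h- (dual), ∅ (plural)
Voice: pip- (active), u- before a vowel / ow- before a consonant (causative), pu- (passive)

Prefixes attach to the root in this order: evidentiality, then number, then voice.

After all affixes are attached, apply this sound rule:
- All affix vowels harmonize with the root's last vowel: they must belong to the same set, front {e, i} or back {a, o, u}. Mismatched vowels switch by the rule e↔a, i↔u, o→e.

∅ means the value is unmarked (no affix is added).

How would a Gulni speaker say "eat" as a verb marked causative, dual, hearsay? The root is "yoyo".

owhpoyoyo

Attach evidentiality hearsay po- → poyoyo.
Attach number dual h- → hpoyoyo.
Attach voice causative ow- (before consonant 'h') → owhpoyoyo.
Vowel harmony: no change.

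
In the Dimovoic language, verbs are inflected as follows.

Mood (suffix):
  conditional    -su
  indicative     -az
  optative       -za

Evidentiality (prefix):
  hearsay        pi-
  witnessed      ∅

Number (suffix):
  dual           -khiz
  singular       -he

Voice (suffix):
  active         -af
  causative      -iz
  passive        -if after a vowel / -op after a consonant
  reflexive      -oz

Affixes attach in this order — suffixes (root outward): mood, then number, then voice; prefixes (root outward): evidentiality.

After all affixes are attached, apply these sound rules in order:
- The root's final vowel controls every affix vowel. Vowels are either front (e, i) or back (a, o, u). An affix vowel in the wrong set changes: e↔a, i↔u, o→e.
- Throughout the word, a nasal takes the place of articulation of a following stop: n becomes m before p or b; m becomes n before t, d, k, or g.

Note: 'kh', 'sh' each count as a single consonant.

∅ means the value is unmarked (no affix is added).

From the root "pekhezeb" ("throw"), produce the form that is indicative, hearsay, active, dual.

pipekhezebezkhizef

Attach mood indicative -az → pekhezebaz.
Attach number dual -khiz → pekhezebazkhiz.
Attach evidentiality hearsay pi- → pipekhezebazkhiz.
Attach voice active -af → pipekhezebazkhizaf.
Apply vowel harmony: pipekhezebazkhizaf → pipekhezebezkhizef.
Nasal assimilation: no change.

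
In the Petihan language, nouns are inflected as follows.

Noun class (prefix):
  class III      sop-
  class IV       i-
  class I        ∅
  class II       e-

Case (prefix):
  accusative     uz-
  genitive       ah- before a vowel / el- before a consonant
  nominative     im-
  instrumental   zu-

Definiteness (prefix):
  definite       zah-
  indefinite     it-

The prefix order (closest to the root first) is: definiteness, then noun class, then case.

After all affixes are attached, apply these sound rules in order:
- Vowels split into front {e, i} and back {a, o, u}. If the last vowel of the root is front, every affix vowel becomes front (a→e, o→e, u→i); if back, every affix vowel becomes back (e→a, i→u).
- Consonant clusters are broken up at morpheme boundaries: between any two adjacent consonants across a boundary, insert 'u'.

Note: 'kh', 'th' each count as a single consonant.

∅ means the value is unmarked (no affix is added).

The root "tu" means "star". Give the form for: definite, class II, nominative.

Attach definiteness definite zah- → zahtu.
Attach noun class class II e- → ezahtu.
Attach case nominative im- → imezahtu.
Apply vowel harmony: imezahtu → umazahtu.
Apply epenthesis: umazahtu → umazahutu.

umazahutu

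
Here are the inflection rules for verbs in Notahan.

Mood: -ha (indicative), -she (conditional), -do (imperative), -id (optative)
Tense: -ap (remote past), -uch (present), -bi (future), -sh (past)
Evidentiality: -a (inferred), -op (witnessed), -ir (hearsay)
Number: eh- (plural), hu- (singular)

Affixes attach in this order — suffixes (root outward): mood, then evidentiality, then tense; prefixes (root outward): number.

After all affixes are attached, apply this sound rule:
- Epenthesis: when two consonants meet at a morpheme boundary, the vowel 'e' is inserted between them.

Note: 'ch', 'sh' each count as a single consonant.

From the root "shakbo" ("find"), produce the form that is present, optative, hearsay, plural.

eheshakboidiruch

Attach mood optative -id → shakboid.
Attach evidentiality hearsay -ir → shakboidir.
Attach tense present -uch → shakboidiruch.
Attach number plural eh- → ehshakboidiruch.
Apply epenthesis: ehshakboidiruch → eheshakboidiruch.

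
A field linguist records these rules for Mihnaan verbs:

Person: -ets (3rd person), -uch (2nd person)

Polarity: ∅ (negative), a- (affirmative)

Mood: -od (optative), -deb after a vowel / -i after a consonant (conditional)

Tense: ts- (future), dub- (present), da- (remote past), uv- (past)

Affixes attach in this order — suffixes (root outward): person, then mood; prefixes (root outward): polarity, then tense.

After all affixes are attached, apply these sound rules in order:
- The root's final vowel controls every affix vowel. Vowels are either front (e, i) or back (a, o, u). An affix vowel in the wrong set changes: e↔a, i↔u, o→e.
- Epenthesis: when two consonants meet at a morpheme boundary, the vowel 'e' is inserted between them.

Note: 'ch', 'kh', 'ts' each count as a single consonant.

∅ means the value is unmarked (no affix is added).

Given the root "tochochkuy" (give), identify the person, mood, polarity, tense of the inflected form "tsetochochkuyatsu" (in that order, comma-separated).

Segment: ts-tochochkuy-ets-i.
person: -ets → 3rd person.
mood: -deb/i → conditional.
polarity: ∅ → negative.
tense: ts- → future.

3rd person, conditional, negative, future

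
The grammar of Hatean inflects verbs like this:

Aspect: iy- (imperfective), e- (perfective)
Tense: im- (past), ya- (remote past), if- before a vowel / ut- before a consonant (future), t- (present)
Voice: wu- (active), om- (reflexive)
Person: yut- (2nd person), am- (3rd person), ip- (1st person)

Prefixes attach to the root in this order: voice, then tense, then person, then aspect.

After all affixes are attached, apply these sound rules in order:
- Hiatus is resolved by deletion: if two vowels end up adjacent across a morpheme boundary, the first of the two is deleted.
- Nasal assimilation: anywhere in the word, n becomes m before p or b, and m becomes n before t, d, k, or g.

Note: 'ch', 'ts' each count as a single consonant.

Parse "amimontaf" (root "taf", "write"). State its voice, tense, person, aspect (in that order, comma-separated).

Segment: e-am-im-om-taf.
voice: om- → reflexive.
tense: im- → past.
person: am- → 3rd person.
aspect: e- → perfective.

reflexive, past, 3rd person, perfective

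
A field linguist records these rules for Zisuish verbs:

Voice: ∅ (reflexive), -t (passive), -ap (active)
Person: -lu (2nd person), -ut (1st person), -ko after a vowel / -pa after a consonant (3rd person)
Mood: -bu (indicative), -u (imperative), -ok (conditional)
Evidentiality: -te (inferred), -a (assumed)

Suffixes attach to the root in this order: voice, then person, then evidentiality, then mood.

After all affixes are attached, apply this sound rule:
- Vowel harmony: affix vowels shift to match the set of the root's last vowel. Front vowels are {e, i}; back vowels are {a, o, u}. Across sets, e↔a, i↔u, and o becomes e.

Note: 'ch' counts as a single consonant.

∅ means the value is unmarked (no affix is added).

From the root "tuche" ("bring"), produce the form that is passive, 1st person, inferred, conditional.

Attach voice passive -t → tuchet.
Attach person 1st person -ut → tuchetut.
Attach evidentiality inferred -te → tuchetutte.
Attach mood conditional -ok → tuchetutteok.
Apply vowel harmony: tuchetutteok → tuchetitteek.

tuchetitteek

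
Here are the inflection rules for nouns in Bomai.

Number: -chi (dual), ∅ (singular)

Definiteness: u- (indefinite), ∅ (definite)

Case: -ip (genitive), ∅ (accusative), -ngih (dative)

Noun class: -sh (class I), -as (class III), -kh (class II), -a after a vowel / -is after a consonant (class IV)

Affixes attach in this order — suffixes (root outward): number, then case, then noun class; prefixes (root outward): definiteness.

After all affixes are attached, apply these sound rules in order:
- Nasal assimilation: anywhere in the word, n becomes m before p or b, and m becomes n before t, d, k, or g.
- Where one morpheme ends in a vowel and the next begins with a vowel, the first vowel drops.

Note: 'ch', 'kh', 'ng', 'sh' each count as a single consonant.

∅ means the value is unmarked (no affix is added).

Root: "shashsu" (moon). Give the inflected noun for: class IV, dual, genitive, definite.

Attach number dual -chi → shashsuchi.
Attach case genitive -ip → shashsuchiip.
Attach noun class class IV -is (after consonant 'p') → shashsuchiipis.
definiteness = definite: zero marking, form stays shashsuchiipis.
Nasal assimilation: no change.
Apply vowel deletion: shashsuchiipis → shashsuchipis.

shashsuchipis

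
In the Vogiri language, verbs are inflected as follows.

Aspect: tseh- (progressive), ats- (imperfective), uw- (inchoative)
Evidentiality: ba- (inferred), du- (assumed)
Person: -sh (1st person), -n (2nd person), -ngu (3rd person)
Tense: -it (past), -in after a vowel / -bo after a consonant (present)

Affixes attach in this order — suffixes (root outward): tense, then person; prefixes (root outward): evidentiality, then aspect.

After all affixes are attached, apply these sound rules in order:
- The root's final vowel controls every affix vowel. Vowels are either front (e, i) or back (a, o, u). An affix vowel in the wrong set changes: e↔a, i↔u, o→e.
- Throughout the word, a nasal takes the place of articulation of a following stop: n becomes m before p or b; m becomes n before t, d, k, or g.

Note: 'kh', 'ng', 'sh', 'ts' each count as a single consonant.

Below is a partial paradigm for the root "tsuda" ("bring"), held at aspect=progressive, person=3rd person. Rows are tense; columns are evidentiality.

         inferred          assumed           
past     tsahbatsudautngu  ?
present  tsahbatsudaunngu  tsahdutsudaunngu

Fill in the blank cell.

tsahdutsudautngu

Attach tense past -it → tsudait.
Attach evidentiality assumed du- → dutsudait.
Attach aspect progressive tseh- → tsehdutsudait.
Attach person 3rd person -ngu → tsehdutsudaitngu.
Apply vowel harmony: tsehdutsudaitngu → tsahdutsudautngu.
Nasal assimilation: no change.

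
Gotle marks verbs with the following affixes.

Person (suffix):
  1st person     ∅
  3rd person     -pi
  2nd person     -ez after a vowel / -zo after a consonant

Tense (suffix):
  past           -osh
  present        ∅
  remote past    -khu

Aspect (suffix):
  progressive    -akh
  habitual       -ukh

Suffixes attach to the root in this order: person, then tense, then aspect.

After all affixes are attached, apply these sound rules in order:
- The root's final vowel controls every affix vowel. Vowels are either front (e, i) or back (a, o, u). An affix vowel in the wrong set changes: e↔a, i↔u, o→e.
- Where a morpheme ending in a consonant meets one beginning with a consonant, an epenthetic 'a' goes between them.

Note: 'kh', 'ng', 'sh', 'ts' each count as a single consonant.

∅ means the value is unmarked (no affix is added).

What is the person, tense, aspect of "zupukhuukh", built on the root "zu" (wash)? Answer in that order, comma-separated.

Segment: zu-pi-khu-ukh.
person: -pi → 3rd person.
tense: -khu → remote past.
aspect: -ukh → habitual.

3rd person, remote past, habitual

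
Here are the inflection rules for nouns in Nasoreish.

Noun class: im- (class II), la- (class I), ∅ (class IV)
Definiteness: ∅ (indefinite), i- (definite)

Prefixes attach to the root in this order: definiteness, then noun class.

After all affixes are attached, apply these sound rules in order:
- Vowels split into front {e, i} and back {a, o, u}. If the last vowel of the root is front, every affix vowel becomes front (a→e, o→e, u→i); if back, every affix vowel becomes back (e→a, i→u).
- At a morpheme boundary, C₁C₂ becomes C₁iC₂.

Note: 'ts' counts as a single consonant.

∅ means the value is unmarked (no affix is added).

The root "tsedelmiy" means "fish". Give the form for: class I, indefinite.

letsedelmiy

definiteness = indefinite: zero marking, form stays tsedelmiy.
Attach noun class class I la- → latsedelmiy.
Apply vowel harmony: latsedelmiy → letsedelmiy.
Epenthesis: no change.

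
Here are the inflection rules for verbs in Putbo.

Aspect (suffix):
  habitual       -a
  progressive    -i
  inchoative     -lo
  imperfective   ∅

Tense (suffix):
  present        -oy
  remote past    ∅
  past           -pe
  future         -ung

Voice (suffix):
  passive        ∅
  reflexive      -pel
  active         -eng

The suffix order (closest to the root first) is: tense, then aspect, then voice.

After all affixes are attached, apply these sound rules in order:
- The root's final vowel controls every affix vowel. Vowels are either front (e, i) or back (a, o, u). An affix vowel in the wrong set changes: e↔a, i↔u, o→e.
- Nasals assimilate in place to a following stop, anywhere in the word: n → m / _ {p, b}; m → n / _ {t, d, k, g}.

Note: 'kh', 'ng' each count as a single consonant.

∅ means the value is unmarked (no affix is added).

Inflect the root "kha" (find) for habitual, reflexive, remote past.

khaapal

tense = remote past: zero marking, form stays kha.
Attach aspect habitual -a → khaa.
Attach voice reflexive -pel → khaapel.
Apply vowel harmony: khaapel → khaapal.
Nasal assimilation: no change.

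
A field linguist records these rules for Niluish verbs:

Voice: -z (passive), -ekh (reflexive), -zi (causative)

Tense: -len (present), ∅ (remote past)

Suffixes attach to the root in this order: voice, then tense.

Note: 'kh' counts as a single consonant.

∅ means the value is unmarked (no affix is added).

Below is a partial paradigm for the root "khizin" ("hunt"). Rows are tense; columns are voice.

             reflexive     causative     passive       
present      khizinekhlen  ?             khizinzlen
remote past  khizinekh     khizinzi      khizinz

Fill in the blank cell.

Attach voice causative -zi → khizinzi.
Attach tense present -len → khizinzilen.

khizinzilen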